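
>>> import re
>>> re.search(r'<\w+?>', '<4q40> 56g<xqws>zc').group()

'<4q40>'

The match spans [0:6] → '<4q40>'.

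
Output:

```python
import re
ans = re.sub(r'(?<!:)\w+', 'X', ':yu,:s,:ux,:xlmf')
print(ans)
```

Because the assertion is negative and zero-width, positions next to the forbidden text are skipped.
Matches: at [2:3] → 'u'; at [9:10] → 'x'; at [13:16] → 'lmf'.
Each match is replaced by 'X'.

:yX,:s,:uX,:xX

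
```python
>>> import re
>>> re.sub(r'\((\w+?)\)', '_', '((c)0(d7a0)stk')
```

Matches: at [1:4] → '(c)'; at [5:11] → '(d7a0)'.
Every occurrence is swapped for '_'.

'(_0_stk'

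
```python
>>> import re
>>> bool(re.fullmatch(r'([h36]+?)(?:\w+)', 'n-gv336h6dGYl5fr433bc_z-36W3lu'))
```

False

Pattern: one or more of one of [h36] (lazy) (captured); then one or more of a word character (non-capturing group).
`fullmatch` succeeds only if the pattern covers the string from start to end.
Here the pattern can't cover the whole string, so the call returns None, and `bool(None)` is False.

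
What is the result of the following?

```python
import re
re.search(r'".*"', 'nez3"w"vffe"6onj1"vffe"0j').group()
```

'"w"vffe"6onj1"vffe"'

The match spans [4:23] → '"w"vffe"6onj1"vffe"'.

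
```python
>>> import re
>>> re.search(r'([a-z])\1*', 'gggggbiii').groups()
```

`\1` has to match the exact text group 1 already captured.
`re.search` scans for the first position where the pattern succeeds.
The match spans [0:5] → 'ggggg'.
Captured: group 1 = 'g'.

('g',)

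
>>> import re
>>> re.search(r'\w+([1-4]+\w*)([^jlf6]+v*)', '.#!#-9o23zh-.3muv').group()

This matches one or more of a word character; then one or more of a character in [1-4], then zero or more of a word character (captured); then one or more of any character except [jlf6], then zero or more of a literal 'v' (captured).
`search` walks the string left to right and returns the first match it finds.
The match spans [5:17] → '9o23zh-.3muv'.
Captured: group 1 = '3zh', group 2 = '-.3muv'.

'9o23zh-.3muv'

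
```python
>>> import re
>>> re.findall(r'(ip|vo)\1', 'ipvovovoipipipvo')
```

After group 1 captures some text, `\1` only succeeds where that same text appears again.
Because there's exactly one group, `findall` drops the full match and keeps group 1 from each hit.

['vo', 'ip']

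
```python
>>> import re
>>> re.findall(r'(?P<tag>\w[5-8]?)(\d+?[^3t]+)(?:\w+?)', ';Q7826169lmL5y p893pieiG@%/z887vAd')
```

2 groups means each result is a tuple of 2 captured strings — 2 here.

[('Q7', '826169lmL5y p89'), ('z8', '87vA')]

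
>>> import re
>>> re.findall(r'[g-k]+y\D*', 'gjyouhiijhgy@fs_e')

['gjyouhiijhgy@fs_e']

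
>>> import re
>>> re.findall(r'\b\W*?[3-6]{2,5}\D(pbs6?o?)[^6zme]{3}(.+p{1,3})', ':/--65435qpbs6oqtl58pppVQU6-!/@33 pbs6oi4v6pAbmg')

[('pbs6o', '58pppVQU6-!/@33 pbs6oi4v6p')]

This matches a word boundary (`\b`, zero-width); then zero or more of a non-word character (lazy), then 2 to 5 of a character in [3-6], then a non-digit; then the literal 'pbs', then optionally a literal '6', then optionally the literal 'o' (captured); then exactly 3 of any character except [6zme]; then one or more of any character, then 1 to 3 of the literal 'p' (captured).
Matches: at [4:44] match '65435qpbs6oqtl58pppVQU6-!/@33 pbs6oi4v6p', groups = ('pbs6o', '58pppVQU6-!/@33 pbs6oi4v6p').
2 groups means the one result is a tuple of 2 captured strings — 1 here.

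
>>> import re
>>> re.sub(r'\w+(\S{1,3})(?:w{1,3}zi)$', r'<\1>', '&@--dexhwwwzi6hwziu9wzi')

The pattern matches one or more of a word character; then 1 to 3 of a non-whitespace character (captured); then 1 to 3 of the literal 'w', then the literal 'zi' (non-capturing group); then anchored at the end.
Matches: at [4:23] → 'dexhwwwzi6hwziu9wzi'.
The replacement refers to a captured group, so each match is rewritten using its own captured text.

'&@--<9>'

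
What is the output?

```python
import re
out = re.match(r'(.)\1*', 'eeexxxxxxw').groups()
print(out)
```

('e',)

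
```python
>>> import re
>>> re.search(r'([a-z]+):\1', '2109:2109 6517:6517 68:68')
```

None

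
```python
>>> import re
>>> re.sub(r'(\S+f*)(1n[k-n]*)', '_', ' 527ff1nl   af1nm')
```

' _   _'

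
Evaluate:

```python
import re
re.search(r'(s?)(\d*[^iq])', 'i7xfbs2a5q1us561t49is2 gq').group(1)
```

''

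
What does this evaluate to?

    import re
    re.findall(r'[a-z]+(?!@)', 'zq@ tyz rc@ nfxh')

['z', 'tyz', 'r', 'nfxh']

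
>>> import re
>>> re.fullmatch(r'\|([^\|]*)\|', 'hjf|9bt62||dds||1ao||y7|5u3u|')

None

For `fullmatch`, every character of the input must be accounted for by the pattern.
Here there's no way to consume every character, so the call returns None.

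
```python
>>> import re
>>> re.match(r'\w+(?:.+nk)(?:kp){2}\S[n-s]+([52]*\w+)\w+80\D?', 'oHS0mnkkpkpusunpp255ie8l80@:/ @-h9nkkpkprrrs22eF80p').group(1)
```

'22e'

The pattern matches one or more of a word character; then one or more of any character, then the literal 'nk' (non-capturing group); then the literal 'kp' repeated 2 times, then a non-whitespace character, then one or more of a character in [n-s]; then zero or more of one of [52], then one or more of a word character (captured); then one or more of a word character, then the literal '80', then optionally a non-digit.
With `match`, the pattern is implicitly anchored at the beginning.
The match spans [0:51] → 'oHS0mnkkpkpusunpp255ie8l80@:/ @-h9nkkpkprrrs22eF80p'.
Captured: group 1 = '22e'.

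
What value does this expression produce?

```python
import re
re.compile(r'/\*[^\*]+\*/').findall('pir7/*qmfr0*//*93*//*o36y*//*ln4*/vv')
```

['/*qmfr0*/', '/*93*/', '/*o36y*/', '/*ln4*/']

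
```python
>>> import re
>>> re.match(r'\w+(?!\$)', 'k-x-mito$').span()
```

(0, 1)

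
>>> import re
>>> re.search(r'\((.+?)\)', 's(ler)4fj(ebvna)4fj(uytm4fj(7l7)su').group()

'(ler)'

The match spans [1:6] → '(ler)'.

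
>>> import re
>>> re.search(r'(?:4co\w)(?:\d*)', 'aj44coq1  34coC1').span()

(3, 8)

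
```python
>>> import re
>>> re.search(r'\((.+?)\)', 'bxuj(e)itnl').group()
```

`re.search` scans for the first position where the pattern succeeds.
The match spans [4:7] → '(e)'.
Captured: group 1 = 'e'.

'(e)'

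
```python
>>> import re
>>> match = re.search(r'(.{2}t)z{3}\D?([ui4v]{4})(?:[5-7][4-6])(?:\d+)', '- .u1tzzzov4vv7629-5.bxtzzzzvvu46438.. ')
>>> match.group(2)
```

'v4vv'

The pattern matches exactly 2 of any character, then the literal 't' (captured); then exactly 3 of a literal 'z', then optionally a non-digit; then exactly 4 of one of [ui4v] (captured); then a character in [5-7], then a character in [4-6] (non-capturing group); then one or more of a digit (non-capturing group).
`re.search` scans for the first position where the pattern succeeds.
The match spans [3:18] → 'u1tzzzov4vv7629'.
Captured: group 1 = 'u1t', group 2 = 'v4vv'.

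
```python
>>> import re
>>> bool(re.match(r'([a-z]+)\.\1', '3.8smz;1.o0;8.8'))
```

False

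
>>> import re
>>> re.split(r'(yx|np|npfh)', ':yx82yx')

Because the pattern has a capturing group, `split` also inserts each captured text between the pieces.

[':', 'yx', '82', 'yx', '']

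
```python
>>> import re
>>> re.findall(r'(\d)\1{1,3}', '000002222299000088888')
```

['0', '2', '9', '0', '8']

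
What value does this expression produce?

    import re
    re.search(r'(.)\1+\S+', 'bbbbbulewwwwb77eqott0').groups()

The match spans [0:21] → 'bbbbbulewwwwb77eqott0'.
Captured: group 1 = 'b'.

('b',)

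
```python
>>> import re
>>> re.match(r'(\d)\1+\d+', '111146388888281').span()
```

(0, 15)

The backreference `\1` re-matches whatever the first group consumed, character for character.
With `match`, the pattern is implicitly anchored at the beginning.
The match spans [0:15] → '111146388888281'.
Captured: group 1 = '1'.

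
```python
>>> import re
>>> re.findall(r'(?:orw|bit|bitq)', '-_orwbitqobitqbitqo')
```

Branches in `(...|...)` are attempted left-to-right; the first branch that allows the whole pattern to succeed is taken.
Walking the string: at [2:5] → 'orw'; at [5:8] → 'bit'; at [10:13] → 'bit'; at [14:17] → 'bit'.
With no groups in the pattern, `findall` gives back each whole match — 4 here.

['orw', 'bit', 'bit', 'bit']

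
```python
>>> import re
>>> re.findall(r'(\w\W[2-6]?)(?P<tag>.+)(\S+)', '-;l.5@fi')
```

[('l.5', '@f', 'i')]

The pattern matches a word character, then a non-word character, then optionally a character in [2-6] (captured); then one or more of any character (captured as 'tag'); then one or more of a non-whitespace character (captured).
Scanning left to right: at [2:8] match 'l.5@fi', groups = ('l.5', '@f', 'i').
3 groups means the one result is a tuple of 3 captured strings — 1 here.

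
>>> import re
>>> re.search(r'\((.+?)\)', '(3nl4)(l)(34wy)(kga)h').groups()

A `+?`/`*?`/`{m,n}?` starts at its minimum and grows only as far as needed for what follows to match.
`re.search` tries every starting position until one works.
The match spans [0:6] → '(3nl4)'.
Captured: group 1 = '3nl4'.

('3nl4',)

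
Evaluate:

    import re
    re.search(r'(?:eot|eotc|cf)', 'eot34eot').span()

`re.search` scans for the first position where the pattern succeeds.
The match spans [0:3] → 'eot'.

(0, 3)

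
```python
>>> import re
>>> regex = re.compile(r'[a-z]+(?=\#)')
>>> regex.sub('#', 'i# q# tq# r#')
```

The `(?=…)`/`(?<=…)` assertion just peeks at neighbouring text; it doesn't advance the match position.
Matches: at [0:1] → 'i'; at [3:4] → 'q'; at [6:8] → 'tq'; at [10:11] → 'r'.
Every occurrence is swapped for '#'.

'## ## ## ##'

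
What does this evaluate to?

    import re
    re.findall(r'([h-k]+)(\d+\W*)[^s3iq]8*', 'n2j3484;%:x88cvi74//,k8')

[('j', '3484;%:'), ('i', '74//,')]

This matches one or more of a character in [h-k] (captured); then one or more of a digit, then zero or more of a non-word character (captured); then any character except [s3iq], then zero or more of the literal '8'.
Scanning left to right: at [2:13] match 'j3484;%:x88', groups = ('j', '3484;%:'); at [15:23] match 'i74//,k8', groups = ('i', '74//,').
`findall` packs the 2 group values into a tuple for every match.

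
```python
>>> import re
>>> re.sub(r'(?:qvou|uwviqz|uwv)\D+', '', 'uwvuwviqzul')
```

''

`sub` substitutes '' at each match site.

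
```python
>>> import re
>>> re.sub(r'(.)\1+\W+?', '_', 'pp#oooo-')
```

'__'

`\1` has to match the exact text group 1 already captured.
Every occurrence is swapped for '_'.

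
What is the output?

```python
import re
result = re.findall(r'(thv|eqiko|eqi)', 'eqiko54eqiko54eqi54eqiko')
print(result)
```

['eqiko', 'eqiko', 'eqi', 'eqiko']

Branches in `(...|...)` are attempted left-to-right; the first branch that allows the whole pattern to succeed is taken.
Walking the string: at [0:5] match 'eqiko', group 1 = 'eqiko'; at [7:12] match 'eqiko', group 1 = 'eqiko'; at [14:17] match 'eqi', group 1 = 'eqi'; at [19:24] match 'eqiko', group 1 = 'eqiko'.
With a single group, `findall` returns only what that group captured — 4 items.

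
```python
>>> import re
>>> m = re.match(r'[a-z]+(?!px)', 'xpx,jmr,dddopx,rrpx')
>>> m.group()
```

'xpx'

The negative lookaround is zero-width — it rules out positions where the adjacent text would match, without consuming anything.
`re.match` only tries the pattern at the start of the string.
The match spans [0:3] → 'xpx'.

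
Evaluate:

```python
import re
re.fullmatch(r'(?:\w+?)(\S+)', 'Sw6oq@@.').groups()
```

The pattern matches one or more of a word character (lazy) (non-capturing group); then one or more of a non-whitespace character (captured).
A `+?`/`*?`/`{m,n}?` starts at its minimum and grows only as far as needed for what follows to match.
`re.fullmatch` requires the pattern to consume the entire string.
The match spans [0:8] → 'Sw6oq@@.'.
Captured: group 1 = 'w6oq@@.'.

('w6oq@@.',)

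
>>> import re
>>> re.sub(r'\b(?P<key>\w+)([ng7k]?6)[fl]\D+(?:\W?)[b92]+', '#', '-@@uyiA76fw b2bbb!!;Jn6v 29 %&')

'-@@#!!;Jn6v 29 %&'

This matches a word boundary (`\b`, zero-width); then one or more of a word character (captured as 'key'); then optionally one of [ng7k], then the literal '6' (captured); then one of [fl], then one or more of a non-digit; then optionally a non-word character (non-capturing group); then one or more of one of [b92].
Matches: at [3:17] → 'uyiA76fw b2bbb'.
Each match is replaced by '#'.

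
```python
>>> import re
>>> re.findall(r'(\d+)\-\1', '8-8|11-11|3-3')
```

['8', '11', '3']

A backreference is literal: `\1` must see the identical characters the first group matched.
One capturing group, so `findall` returns just the captured substring from each match — 3 in all.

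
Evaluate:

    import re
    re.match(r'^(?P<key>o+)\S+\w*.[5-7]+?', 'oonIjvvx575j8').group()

'oonIjvvx575'

`re.match` won't scan ahead — the pattern has to work from the very first character.
The match spans [0:11] → 'oonIjvvx575'.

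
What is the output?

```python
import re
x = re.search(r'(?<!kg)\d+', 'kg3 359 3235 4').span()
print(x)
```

(4, 7)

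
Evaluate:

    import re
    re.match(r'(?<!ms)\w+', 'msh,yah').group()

Because the assertion is negative and zero-width, positions next to the forbidden text are skipped.
With `match`, the pattern is implicitly anchored at the beginning.
The match spans [0:3] → 'msh'.

'msh'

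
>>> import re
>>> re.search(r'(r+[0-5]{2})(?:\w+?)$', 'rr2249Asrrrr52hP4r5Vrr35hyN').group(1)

The match spans [0:27] → 'rr2249Asrrrr52hP4r5Vrr35hyN'.
Captured: group 1 = 'rr22'.

'rr22'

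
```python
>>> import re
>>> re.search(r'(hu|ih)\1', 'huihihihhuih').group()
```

'ihih'

After group 1 captures some text, `\1` only succeeds where that same text appears again.
Unlike `match`, `search` isn't anchored — it looks for the pattern anywhere in the string.
The match spans [2:6] → 'ihih'.
Captured: group 1 = 'ih'.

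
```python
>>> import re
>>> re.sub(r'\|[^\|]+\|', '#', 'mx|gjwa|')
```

'mx#'

Matches: at [2:8] → '|gjwa|'.
Each match is replaced by '#'.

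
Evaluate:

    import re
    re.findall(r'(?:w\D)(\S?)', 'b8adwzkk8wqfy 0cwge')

The pattern matches the literal 'w', then a non-digit (non-capturing group); then optionally a non-whitespace character (captured).
Scanning left to right: at [4:7] match 'wzk', group 1 = 'k'; at [9:12] match 'wqf', group 1 = 'f'; at [16:19] match 'wge', group 1 = 'e'.
Because there's exactly one group, `findall` drops the full match and keeps group 1 from each hit.

['k', 'f', 'e']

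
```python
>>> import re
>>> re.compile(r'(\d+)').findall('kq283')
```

['283']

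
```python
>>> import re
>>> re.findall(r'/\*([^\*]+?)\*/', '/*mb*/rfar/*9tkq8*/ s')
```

['mb', '9tkq8']

Scanning left to right: at [0:6] match '/*mb*/', group 1 = 'mb'; at [10:19] match '/*9tkq8*/', group 1 = '9tkq8'.
`findall` collects group 1 from each match (2 total).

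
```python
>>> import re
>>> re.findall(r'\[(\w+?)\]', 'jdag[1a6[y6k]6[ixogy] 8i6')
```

['y6k', 'ixogy']

Because there's exactly one group, `findall` drops the full match and keeps group 1 from each hit.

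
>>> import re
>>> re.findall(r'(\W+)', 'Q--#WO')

['--#']

Pattern: one or more of a non-word character (captured).
Scanning left to right: at [1:4] match '--#', group 1 = '--#'.
One capturing group, so `findall` returns just the captured substring from the one match — 1 in all.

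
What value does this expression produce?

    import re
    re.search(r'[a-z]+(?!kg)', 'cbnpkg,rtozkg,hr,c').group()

Because the assertion is negative and zero-width, positions next to the forbidden text are skipped.
The match spans [0:6] → 'cbnpkg'.

'cbnpkg'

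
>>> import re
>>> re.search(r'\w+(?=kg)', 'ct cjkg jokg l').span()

(3, 5)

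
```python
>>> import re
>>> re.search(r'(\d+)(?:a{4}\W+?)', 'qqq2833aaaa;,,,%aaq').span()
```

(3, 12)

Pattern: one or more of a digit (captured); then exactly 4 of the literal 'a', then one or more of a non-word character (lazy) (non-capturing group).
With the lazy modifier that quantifier settles for the fewest repetitions that let the rest of the pattern succeed (the atoms after it are unaffected and can still be greedy).
`re.search` tries every starting position until one works.
The match spans [3:12] → '2833aaaa;'.
Captured: group 1 = '2833'.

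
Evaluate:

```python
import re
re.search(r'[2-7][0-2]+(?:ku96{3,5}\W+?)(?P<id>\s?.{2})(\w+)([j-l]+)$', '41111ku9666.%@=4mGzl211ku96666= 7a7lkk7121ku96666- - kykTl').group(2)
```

'kykT'

This matches a character in [2-7], then one or more of a character in [0-2]; then the literal 'ku9', then 3 to 5 of a literal '6', then one or more of a non-word character (lazy) (non-capturing group); then optionally whitespace, then exactly 2 of any character (captured as 'id'); then one or more of a word character (captured); then one or more of a character in [j-l] (captured); then anchored at the end.
Because the quantifier is non-greedy, it stops expanding at the earliest point where the rest of the pattern can succeed.
`search` walks the string left to right and returns the first match it finds.
The match spans [38:58] → '7121ku96666- - kykTl'.
Captured: group 1 = ' - ', group 2 = 'kykT', group 3 = 'l'.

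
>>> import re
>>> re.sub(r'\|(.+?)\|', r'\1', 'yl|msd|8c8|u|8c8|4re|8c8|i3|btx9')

'ylmsd8c8u8c84re8c8i3btx9'

Lazy quantifiers expand one character at a time until the remainder of the pattern can match.
Each match is replaced using the text its own group 1 captured.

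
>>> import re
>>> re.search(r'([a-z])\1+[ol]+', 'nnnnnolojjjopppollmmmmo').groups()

The match spans [0:8] → 'nnnnnolo'.
Captured: group 1 = 'n'.

('n',)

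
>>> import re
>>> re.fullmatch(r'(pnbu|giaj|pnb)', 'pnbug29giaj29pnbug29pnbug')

None

`re.fullmatch` is like wrapping the pattern in `^…$` (in single-line mode).
Here the pattern can't cover the whole string, so the call returns None.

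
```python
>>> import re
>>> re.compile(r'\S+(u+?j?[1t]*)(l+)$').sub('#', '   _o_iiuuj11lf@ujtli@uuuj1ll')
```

'   #'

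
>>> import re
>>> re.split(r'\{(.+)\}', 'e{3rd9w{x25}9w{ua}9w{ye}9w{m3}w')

['e', '3rd9w{x25}9w{ua}9w{ye}9w{m3', 'w']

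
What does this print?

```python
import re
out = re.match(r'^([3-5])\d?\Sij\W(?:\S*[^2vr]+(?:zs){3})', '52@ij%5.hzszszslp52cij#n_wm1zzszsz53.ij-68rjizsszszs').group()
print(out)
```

`re.match` won't scan ahead — the pattern has to work from the very first character.
The match spans [0:15] → '52@ij%5.hzszszs'.

52@ij%5.hzszszs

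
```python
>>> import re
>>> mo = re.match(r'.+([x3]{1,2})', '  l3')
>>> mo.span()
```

(0, 4)

The pattern matches one or more of any character; then 1 to 2 of one of [x3] (captured).
With `match`, the pattern is implicitly anchored at the beginning.
The match spans [0:4] → '  l3'.
Captured: group 1 = '3'.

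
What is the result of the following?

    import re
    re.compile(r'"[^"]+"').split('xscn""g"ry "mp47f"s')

['xscn"', 'ry ', 's']

Matches to split on: at [5:8] → '"g"'; at [11:18] → '"mp47f"'.
The string is cut at each match, leaving 3 pieces.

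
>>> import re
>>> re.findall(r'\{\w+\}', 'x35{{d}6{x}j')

With no groups in the pattern, `findall` gives back each whole match — 2 here.

['{d}', '{x}']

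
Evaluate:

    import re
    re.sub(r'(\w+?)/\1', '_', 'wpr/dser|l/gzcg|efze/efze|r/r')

'wpr/dser|l/gzcg|_|_'

After group 1 captures some text, `\1` only succeeds where that same text appears again.
Matches: at [16:25] → 'efze/efze'; at [26:29] → 'r/r'.
`sub` substitutes '_' at each match site.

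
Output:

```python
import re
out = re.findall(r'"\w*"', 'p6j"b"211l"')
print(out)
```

['"b"']

Matches: at [3:6] → '"b"'.
No capturing groups, so `findall` returns the 1 full match string.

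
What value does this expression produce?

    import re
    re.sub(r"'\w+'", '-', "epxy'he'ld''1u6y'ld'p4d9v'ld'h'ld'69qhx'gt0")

"epxy-ld'-ld-ld-ld-gt0"

Every occurrence is swapped for '-'.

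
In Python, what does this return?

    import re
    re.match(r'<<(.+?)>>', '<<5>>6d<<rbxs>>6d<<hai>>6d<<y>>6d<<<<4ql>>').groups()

Lazy quantifiers expand one character at a time until the remainder of the pattern can match.
`match` is anchored at position 0; if the pattern doesn't fit there, it returns None.
The match spans [0:5] → '<<5>>'.
Captured: group 1 = '5'.

('5',)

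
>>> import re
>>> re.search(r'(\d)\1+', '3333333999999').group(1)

'3'

`\1` is not a pattern — it's the concrete string captured by group 1, re-applied verbatim.
Unlike `match`, `search` isn't anchored — it looks for the pattern anywhere in the string.
The match spans [0:7] → '3333333'.
Captured: group 1 = '3'.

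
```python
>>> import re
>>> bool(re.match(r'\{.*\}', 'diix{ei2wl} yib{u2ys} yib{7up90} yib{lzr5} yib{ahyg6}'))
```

False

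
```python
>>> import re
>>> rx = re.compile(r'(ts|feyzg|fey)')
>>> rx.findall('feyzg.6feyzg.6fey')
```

['feyzg', 'feyzg', 'fey']

Alternation isn't longest-match — the leftmost alternative that fits at this position is chosen.
Scanning left to right: at [0:5] match 'feyzg', group 1 = 'feyzg'; at [7:12] match 'feyzg', group 1 = 'feyzg'; at [14:17] match 'fey', group 1 = 'fey'.
`findall` collects group 1 from each match (3 total).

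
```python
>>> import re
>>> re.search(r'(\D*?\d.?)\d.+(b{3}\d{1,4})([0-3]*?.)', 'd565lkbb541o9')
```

None

The pattern matches zero or more of a non-digit (lazy), then a digit, then optionally any character (captured); then a digit, then one or more of any character; then exactly 3 of the literal 'b', then 1 to 4 of a digit (captured); then zero or more of a character in [0-3] (lazy), then any character (captured).
Here nothing in the string fits, so the call returns None.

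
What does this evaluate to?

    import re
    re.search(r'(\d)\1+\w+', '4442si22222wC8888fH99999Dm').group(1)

'4'

The backreference `\1` re-matches whatever the first group consumed, character for character.
Unlike `match`, `search` isn't anchored — it looks for the pattern anywhere in the string.
The match spans [0:26] → '4442si22222wC8888fH99999Dm'.
Captured: group 1 = '4'.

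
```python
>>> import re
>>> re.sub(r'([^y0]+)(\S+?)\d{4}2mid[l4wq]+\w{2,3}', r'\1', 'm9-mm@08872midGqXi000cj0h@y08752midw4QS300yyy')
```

'm9-mm@00yyy'

The pattern matches one or more of any character except [y0] (captured); then one or more of a non-whitespace character (lazy) (captured); then exactly 4 of a digit, then the literal '2m', then the literal 'id'; then one or more of one of [l4wq], then 2 to 3 of a word character.
Matches: at [0:40] → 'm9-mm@08872midGqXi000cj0h@y08752midw4QS3'.
The replacement refers to a captured group, so each match is rewritten using its own captured text.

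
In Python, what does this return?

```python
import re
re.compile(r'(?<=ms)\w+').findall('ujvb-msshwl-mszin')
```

['shwl', 'zin']

The positive lookaround only admits positions where the adjacent text matches; those characters stay outside the span.
`findall` yields the raw match text (2 of them) because the pattern has no groups.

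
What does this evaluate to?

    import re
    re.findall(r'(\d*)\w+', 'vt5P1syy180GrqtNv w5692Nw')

This matches zero or more of a digit (captured); then one or more of a word character.
Matches: at [0:17] match 'vt5P1syy180GrqtNv', group 1 = ''; at [18:25] match 'w5692Nw', group 1 = ''.
With a single group, `findall` returns only what that group captured — 2 items.

['', '']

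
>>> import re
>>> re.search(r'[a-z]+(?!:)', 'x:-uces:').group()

The negative lookaround is zero-width — it rules out positions where the adjacent text would match, without consuming anything.
The match spans [3:6] → 'uce'.

'uce'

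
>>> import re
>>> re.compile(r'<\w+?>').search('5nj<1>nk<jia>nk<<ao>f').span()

(3, 6)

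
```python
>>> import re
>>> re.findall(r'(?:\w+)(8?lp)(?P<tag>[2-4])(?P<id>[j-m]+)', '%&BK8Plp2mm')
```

The pattern matches one or more of a word character (non-capturing group); then optionally the literal '8', then the literal 'lp' (captured); then a character in [2-4] (captured as 'tag'); then one or more of a character in [j-m] (captured as 'id').
`findall` packs the 3 group values into a tuple for every match.

[('lp', '2', 'mm')]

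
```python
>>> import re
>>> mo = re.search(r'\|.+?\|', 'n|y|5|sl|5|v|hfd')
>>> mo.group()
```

'|y|'

Because the quantifier is non-greedy, it stops expanding at the earliest point where the rest of the pattern can succeed.
The match spans [1:4] → '|y|'.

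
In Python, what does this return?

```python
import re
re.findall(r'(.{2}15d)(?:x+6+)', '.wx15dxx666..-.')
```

['wx15d']

Pattern: exactly 2 of any character, then the literal '15d' (captured); then one or more of the literal 'x', then one or more of a literal '6' (non-capturing group).
Walking the string: at [1:11] match 'wx15dxx666', group 1 = 'wx15d'.
One capturing group, so `findall` returns just the captured substring from the one match — 1 in all.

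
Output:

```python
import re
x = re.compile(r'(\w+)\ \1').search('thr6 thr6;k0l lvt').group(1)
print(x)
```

thr6

The match spans [0:9] → 'thr6 thr6'.
Captured: group 1 = 'thr6'.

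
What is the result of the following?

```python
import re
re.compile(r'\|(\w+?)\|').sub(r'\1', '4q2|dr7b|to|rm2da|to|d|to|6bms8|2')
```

Matches: at [3:9] → '|dr7b|'; at [11:18] → '|rm2da|'; at [20:23] → '|d|'; at [25:32] → '|6bms8|'.
Each match is replaced using the text its own group 1 captured.

'4q2dr7btorm2datodto6bms82'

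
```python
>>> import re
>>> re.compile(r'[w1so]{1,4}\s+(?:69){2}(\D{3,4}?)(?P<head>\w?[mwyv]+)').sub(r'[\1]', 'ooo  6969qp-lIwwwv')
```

The replacement refers to a captured group, so each match is rewritten using its own captured text.

'[qp-l]'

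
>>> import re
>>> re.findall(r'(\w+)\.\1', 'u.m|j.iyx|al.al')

['al']

A backreference is literal: `\1` must see the identical characters the first group matched.
Scanning left to right: at [10:15] match 'al.al', group 1 = 'al'.
Because there's exactly one group, `findall` drops the full match and keeps group 1 from the one hit.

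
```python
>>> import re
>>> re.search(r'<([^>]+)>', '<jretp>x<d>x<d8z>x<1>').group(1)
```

'jretp'

Unlike `match`, `search` isn't anchored — it looks for the pattern anywhere in the string.
The match spans [0:7] → '<jretp>'.
Captured: group 1 = 'jretp'.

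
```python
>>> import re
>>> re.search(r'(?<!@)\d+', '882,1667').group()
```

`(?!…)`/`(?<!…)` only lets a position through if the neighbouring text does NOT match; no characters are consumed.
The match spans [0:3] → '882'.

'882'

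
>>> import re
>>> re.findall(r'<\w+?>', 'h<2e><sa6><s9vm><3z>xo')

Since nothing is captured, `findall` lists the 4 matched substrings directly.

['<2e>', '<sa6>', '<s9vm>', '<3z>']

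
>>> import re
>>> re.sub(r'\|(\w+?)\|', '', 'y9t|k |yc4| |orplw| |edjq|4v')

'y9t|k   4v'

Matches: at [6:11] → '|yc4|'; at [12:19] → '|orplw|'; at [20:26] → '|edjq|'.
`sub` substitutes '' at each match site.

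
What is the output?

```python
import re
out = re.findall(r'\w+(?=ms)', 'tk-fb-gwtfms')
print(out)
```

The positive lookaround only admits positions where the adjacent text matches; those characters stay outside the span.
With no groups in the pattern, `findall` gives back each whole match — 1 here.

['gwtf']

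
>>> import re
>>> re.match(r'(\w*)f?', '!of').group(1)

The match spans [0:0] → ''.
Captured: group 1 = ''.

''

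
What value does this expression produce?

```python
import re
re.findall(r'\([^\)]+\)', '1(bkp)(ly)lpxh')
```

Scanning left to right: at [1:6] → '(bkp)'; at [6:10] → '(ly)'.
Since nothing is captured, `findall` lists the 2 matched substrings directly.

['(bkp)', '(ly)']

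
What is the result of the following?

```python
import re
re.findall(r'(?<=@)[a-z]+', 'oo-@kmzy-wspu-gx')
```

Lookahead/lookbehind check context without consuming it, so the matched span excludes the asserted characters.
Walking the string: at [4:8] → 'kmzy'.
No capturing groups, so `findall` returns the 1 full match string.

['kmzy']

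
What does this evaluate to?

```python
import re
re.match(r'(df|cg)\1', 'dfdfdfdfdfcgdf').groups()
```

A backreference is literal: `\1` must see the identical characters the first group matched.
With `match`, the pattern is implicitly anchored at the beginning.
The match spans [0:4] → 'dfdf'.
Captured: group 1 = 'df'.

('df',)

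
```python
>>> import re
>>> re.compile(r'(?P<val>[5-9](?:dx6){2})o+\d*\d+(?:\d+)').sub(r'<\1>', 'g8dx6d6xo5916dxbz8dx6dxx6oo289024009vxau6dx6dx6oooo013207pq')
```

This matches a character in [5-9], then the literal 'dx6' repeated 2 times (captured as 'val'); then one or more of the literal 'o', then zero or more of a digit, then one or more of a digit; then one or more of a digit (non-capturing group).
The replacement refers to a captured group, so each match is rewritten using its own captured text.

'g8dx6d6xo5916dxbz8dx6dxx6oo289024009vxau<6dx6dx6>pq'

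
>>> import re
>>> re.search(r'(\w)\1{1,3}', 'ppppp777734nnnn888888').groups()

('p',)

The backreference `\1` re-matches whatever the first group consumed, character for character.
`re.search` scans for the first position where the pattern succeeds.
The match spans [0:4] → 'pppp'.
Captured: group 1 = 'p'.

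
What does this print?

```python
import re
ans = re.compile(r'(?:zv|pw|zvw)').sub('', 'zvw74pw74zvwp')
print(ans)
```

w7474wp

Alternation isn't longest-match — the leftmost alternative that fits at this position is chosen.
Matches: at [0:2] → 'zv'; at [5:7] → 'pw'; at [9:11] → 'zv'.
Each match is replaced by ''.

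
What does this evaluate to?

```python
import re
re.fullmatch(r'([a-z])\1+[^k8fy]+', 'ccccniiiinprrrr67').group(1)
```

'c'

The backreference `\1` re-matches whatever the first group consumed, character for character.
`re.fullmatch` is like wrapping the pattern in `^…$` (in single-line mode).
The match spans [0:17] → 'ccccniiiinprrrr67'.
Captured: group 1 = 'c'.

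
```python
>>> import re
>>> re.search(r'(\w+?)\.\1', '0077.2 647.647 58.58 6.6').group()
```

After group 1 captures some text, `\1` only succeeds where that same text appears again.
`re.search` scans for the first position where the pattern succeeds.
The match spans [7:14] → '647.647'.
Captured: group 1 = '647'.

'647.647'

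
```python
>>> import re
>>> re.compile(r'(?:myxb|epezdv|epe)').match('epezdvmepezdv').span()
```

`match` is anchored at position 0; if the pattern doesn't fit there, it returns None.
The match spans [0:6] → 'epezdv'.

(0, 6)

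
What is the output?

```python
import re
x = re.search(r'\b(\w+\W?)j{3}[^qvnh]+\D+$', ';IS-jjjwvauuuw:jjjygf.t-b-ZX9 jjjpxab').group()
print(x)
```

jjjwvauuuw:jjjygf.t-b-ZX9 jjjpxab

Pattern: a word boundary (`\b`, zero-width); then one or more of a word character, then optionally a non-word character (captured); then exactly 3 of a literal 'j', then one or more of any character except [qvnh], then one or more of a non-digit; then anchored at the end.
`re.search` scans for the first position where the pattern succeeds.
The match spans [4:37] → 'jjjwvauuuw:jjjygf.t-b-ZX9 jjjpxab'.
Captured: group 1 = 'jjjwvauuuw:'.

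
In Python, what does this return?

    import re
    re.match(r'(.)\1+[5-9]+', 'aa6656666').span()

A backreference is literal: `\1` must see the identical characters the first group matched.
With `match`, the pattern is implicitly anchored at the beginning.
The match spans [0:9] → 'aa6656666'.
Captured: group 1 = 'a'.

(0, 9)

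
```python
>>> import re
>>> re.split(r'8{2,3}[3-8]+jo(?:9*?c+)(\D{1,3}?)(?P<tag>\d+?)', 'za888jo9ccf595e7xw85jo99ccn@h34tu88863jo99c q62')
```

['za', 'f', '5', '95e7xw85jo99ccn@h34tu', ' q', '6', '2']

Pattern: 2 to 3 of a literal '8'; then one or more of a character in [3-8], then the literal 'jo'; then zero or more of the literal '9' (lazy), then one or more of a literal 'c' (non-capturing group); then 1 to 3 of a non-digit (lazy) (captured); then one or more of a digit (lazy) (captured as 'tag').
A `+?`/`*?`/`{m,n}?` starts at its minimum and grows only as far as needed for what follows to match.
Matches to split on: at [2:12] → '888jo9ccf5'; at [33:46] → '88863jo99c q6'.
Because the pattern has a capturing group, `split` also inserts each captured text between the pieces.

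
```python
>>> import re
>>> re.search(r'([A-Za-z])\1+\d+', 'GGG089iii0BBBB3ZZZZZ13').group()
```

`\1` has to match the exact text group 1 already captured.
Unlike `match`, `search` isn't anchored — it looks for the pattern anywhere in the string.
The match spans [0:6] → 'GGG089'.
Captured: group 1 = 'G'.

'GGG089'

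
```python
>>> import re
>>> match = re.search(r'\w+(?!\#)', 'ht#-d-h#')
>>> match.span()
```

(0, 1)

`(?!…)`/`(?<!…)` only lets a position through if the neighbouring text does NOT match; no characters are consumed.
The match spans [0:1] → 'h'.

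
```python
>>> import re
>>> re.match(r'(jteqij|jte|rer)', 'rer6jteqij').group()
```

'rer'

With `match`, the pattern is implicitly anchored at the beginning.
The match spans [0:3] → 'rer'.
Captured: group 1 = 'rer'.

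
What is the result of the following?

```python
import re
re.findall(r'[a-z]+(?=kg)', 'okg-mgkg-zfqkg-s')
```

['o', 'mg', 'zfq']

Because the assertion is zero-width, the text it checks is not consumed and won't appear in the result.
Matches: at [0:1] → 'o'; at [4:6] → 'mg'; at [9:12] → 'zfq'.
No capturing groups, so `findall` returns the 3 full match strings.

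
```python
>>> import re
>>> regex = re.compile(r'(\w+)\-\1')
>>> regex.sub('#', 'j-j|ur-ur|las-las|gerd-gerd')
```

'#|#|#|#'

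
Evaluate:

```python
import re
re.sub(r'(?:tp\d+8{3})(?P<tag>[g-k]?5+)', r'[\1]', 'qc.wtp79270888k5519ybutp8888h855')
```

Pattern: the literal 'tp', then one or more of a digit, then exactly 3 of the literal '8' (non-capturing group); then optionally a character in [g-k], then one or more of the literal '5' (captured as 'tag').
Matches: at [4:17] → 'tp79270888k55'.
The replacement refers to a captured group, so each match is rewritten using its own captured text.

'qc.w[k55]19ybutp8888h855'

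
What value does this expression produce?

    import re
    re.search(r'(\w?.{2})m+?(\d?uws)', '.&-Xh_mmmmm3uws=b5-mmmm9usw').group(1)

'Xh_'

This matches optionally a word character, then exactly 2 of any character (captured); then one or more of a literal 'm' (lazy); then optionally a digit, then the literal 'uws' (captured).
Unlike `match`, `search` isn't anchored — it looks for the pattern anywhere in the string.
The match spans [3:15] → 'Xh_mmmmm3uws'.
Captured: group 1 = 'Xh_', group 2 = '3uws'.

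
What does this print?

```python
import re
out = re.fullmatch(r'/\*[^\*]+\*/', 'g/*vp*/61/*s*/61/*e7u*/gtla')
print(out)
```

`re.fullmatch` is like wrapping the pattern in `^…$` (in single-line mode).
Here there's no way to consume every character, so the call returns None.

None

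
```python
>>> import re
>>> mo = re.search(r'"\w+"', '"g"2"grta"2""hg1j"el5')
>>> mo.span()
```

(0, 3)

The match spans [0:3] → '"g"'.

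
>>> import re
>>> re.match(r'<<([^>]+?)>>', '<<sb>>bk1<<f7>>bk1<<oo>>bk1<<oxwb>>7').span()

(0, 6)

`re.match` won't scan ahead — the pattern has to work from the very first character.
The match spans [0:6] → '<<sb>>'.
Captured: group 1 = 'sb'.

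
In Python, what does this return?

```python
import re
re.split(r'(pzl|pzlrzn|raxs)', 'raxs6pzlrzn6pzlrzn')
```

The regex engine tests alternatives in the order written; an earlier branch that matches wins even if a later one would match more.
Because the pattern has a capturing group, `split` also inserts each captured text between the pieces.

['', 'raxs', '6', 'pzl', 'rzn6', 'pzl', 'rzn']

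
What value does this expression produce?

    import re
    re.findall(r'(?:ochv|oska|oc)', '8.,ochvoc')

Branches in `(...|...)` are attempted left-to-right; the first branch that allows the whole pattern to succeed is taken.
Matches: at [3:7] → 'ochv'; at [7:9] → 'oc'.
Since nothing is captured, `findall` lists the 2 matched substrings directly.

['ochv', 'oc']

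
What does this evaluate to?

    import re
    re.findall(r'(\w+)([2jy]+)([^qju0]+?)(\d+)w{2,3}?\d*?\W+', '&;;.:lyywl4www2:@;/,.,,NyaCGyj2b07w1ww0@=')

[('ly', 'y', 'wl', '4')]

With 4 capturing groups, `findall` returns a 4-tuple per match.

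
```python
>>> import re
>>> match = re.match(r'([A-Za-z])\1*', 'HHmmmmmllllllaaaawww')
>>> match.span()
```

(0, 2)

The backreference `\1` re-matches whatever the first group consumed, character for character.
`match` is anchored at position 0; if the pattern doesn't fit there, it returns None.
The match spans [0:2] → 'HH'.
Captured: group 1 = 'H'.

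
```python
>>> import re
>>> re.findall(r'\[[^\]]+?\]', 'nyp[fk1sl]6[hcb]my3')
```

['[fk1sl]', '[hcb]']

No capturing groups, so `findall` returns the 2 full match strings.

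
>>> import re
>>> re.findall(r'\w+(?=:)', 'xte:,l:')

['xte', 'l']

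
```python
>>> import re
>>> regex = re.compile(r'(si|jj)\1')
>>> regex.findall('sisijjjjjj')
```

`\1` is not a pattern — it's the concrete string captured by group 1, re-applied verbatim.
Matches: at [0:4] match 'sisi', group 1 = 'si'; at [4:8] match 'jjjj', group 1 = 'jj'.
Because there's exactly one group, `findall` drops the full match and keeps group 1 from each hit.

['si', 'jj']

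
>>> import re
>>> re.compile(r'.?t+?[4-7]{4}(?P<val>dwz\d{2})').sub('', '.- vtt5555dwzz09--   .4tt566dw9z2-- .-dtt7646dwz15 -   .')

'.- vtt5555dwzz09--   .4tt566dw9z2-- .- -   .'

The pattern matches optionally any character, then one or more of a literal 't' (lazy), then exactly 4 of a character in [4-7]; then the literal 'dwz', then exactly 2 of a digit (captured as 'val').
Matches: at [38:50] → 'dtt7646dwz15'.
Every occurrence is swapped for ''.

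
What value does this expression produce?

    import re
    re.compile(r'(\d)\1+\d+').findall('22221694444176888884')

['2']

After group 1 captures some text, `\1` only succeeds where that same text appears again.
Because there's exactly one group, `findall` drops the full match and keeps group 1 from the one hit.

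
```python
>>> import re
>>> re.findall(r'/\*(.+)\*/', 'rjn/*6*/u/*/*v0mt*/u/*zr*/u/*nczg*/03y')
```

['6*/u/*/*v0mt*/u/*zr*/u/*nczg']

Scanning left to right: at [3:35] match '/*6*/u/*/*v0mt*/u/*zr*/u/*nczg*/', group 1 = '6*/u/*/*v0mt*/u/*zr*/u/*nczg'.
`findall` collects group 1 from the one match (1 total).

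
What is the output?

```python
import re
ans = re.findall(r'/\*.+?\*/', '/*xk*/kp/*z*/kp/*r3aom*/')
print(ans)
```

['/*xk*/', '/*z*/', '/*r3aom*/']

Matches: at [0:6] → '/*xk*/'; at [8:13] → '/*z*/'; at [15:24] → '/*r3aom*/'.
Since nothing is captured, `findall` lists the 3 matched substrings directly.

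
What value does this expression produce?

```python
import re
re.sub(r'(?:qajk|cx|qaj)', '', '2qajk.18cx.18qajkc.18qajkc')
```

Alternation tries branches left to right and keeps the first one that lets the overall match succeed at that position.
Each match is replaced by ''.

'2.18.18c.18c'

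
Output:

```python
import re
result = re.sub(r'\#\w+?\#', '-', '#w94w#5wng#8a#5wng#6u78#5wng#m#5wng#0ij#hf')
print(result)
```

-5wng-5wng-5wng-5wng-hf

`sub` substitutes '-' at each match site.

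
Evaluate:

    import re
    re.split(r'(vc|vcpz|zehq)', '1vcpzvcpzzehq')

Branches in `(...|...)` are attempted left-to-right; the first branch that allows the whole pattern to succeed is taken.
Matches to split on: at [1:3] → 'vc'; at [5:7] → 'vc'; at [9:13] → 'zehq'.
Because the pattern has a capturing group, `split` also inserts each captured text between the pieces.

['1', 'vc', 'pz', 'vc', 'pz', 'zehq', '']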